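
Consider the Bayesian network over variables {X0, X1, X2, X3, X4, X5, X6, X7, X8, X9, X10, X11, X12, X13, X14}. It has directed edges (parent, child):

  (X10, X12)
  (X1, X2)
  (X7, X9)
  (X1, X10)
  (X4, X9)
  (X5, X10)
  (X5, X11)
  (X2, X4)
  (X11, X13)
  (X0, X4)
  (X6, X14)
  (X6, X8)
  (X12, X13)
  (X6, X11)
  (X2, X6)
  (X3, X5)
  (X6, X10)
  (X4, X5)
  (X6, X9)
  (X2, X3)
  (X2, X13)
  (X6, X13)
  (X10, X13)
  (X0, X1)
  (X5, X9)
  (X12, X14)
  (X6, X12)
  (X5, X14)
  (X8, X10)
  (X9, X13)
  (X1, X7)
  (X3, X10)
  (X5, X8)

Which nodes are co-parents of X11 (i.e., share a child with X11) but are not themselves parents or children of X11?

{X2, X9, X10, X12}

Children of X11: X13.
  parents(X13) \ {X11} = {X2, X6, X9, X10, X12}.
Excluding nodes already adjacent to X11 (X5, X6, X13), the co-parent-only contribution is {X2, X9, X10, X12}.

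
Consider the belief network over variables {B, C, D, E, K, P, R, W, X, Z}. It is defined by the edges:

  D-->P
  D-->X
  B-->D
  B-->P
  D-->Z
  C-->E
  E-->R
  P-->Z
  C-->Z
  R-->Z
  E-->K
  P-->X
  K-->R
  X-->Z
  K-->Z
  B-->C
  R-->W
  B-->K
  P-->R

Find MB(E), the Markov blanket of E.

{B, C, K, P, R}

E has parent C.
Children of E: K, R.
Other parents of E's children:
  parents(K) \ {E} = {B}.
  R's other parents are K, P.
Union: {C} ∪ {K, R} ∪ {B, K, P} = {B, C, K, P, R}.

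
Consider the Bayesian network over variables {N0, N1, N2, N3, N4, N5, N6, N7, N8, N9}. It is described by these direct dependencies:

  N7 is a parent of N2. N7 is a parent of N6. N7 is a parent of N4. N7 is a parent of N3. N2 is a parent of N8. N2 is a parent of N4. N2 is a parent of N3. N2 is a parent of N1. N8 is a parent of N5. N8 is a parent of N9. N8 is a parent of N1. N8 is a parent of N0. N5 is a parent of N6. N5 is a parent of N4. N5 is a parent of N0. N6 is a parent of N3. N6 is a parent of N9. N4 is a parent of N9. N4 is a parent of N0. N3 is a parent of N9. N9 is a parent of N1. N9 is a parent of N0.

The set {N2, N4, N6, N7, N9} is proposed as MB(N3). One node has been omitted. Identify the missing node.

N8

N3's parents: N2, N6, N7.
N3's children: N9.
Parents of each child, excluding N3:
  N9: N4, N6, N8
MB(N3) = {N2, N4, N6, N7, N8, N9}.
Comparing with the claimed set, N8 is missing.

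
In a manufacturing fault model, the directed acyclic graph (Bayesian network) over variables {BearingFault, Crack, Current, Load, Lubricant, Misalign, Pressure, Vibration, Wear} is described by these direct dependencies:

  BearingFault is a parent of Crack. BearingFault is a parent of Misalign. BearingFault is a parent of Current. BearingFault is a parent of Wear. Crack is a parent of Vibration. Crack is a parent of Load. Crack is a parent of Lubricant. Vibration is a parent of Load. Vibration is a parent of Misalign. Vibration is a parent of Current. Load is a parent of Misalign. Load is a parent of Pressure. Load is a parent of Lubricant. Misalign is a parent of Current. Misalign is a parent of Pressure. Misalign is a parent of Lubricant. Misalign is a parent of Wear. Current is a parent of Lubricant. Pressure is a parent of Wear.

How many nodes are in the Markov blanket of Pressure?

Parents of Pressure: Load, Misalign.
Pressure's children: Wear.
Other parents of Pressure's children:
  parents(Wear) \ {Pressure} = {BearingFault, Misalign}.
MB(Pressure) = {BearingFault, Load, Misalign, Wear}, which has 4 nodes.

4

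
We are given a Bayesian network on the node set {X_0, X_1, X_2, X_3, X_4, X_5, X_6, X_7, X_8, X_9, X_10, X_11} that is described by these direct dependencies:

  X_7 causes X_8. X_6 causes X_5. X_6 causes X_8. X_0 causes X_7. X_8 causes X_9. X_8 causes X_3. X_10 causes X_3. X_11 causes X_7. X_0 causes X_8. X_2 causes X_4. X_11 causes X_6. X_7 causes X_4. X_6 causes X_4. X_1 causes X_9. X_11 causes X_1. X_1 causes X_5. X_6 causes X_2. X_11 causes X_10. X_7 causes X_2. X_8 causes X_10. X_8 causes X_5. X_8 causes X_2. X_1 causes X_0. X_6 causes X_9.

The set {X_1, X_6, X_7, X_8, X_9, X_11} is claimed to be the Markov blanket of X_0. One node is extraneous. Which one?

X_0's parents: X_1.
X_0 has children X_7, X_8.
Co-parents of X_0 (other parents of its children):
  X_7: X_11
  X_8: X_6, X_7
MB(X_0) = {X_1, X_6, X_7, X_8, X_11}.
X_9 is neither a parent, child, nor co-parent of X_0, so it does not belong.

X_9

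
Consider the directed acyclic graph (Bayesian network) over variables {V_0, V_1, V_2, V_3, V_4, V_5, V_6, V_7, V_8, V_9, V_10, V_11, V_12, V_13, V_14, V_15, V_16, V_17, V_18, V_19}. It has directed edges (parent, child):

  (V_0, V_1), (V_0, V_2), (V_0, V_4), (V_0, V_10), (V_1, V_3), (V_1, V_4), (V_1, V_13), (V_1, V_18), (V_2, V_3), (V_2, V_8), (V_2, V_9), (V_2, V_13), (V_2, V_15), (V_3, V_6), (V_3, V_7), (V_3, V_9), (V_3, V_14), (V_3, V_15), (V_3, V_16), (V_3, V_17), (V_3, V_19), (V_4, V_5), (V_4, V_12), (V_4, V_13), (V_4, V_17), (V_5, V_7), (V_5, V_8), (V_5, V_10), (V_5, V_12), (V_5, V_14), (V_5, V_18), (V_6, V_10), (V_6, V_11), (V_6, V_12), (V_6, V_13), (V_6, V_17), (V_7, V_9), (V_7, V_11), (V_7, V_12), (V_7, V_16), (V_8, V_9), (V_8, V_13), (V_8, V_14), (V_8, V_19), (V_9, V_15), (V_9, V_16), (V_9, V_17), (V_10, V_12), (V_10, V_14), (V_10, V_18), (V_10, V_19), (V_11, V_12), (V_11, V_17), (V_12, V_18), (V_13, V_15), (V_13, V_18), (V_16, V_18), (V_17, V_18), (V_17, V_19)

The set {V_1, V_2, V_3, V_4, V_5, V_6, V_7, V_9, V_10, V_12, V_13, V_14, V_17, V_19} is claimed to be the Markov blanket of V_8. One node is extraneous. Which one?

V_12

By definition, MB(V_8) is built from V_8's parents, V_8's children, and the co-parents of V_8.
Pa(V_8) = {V_2, V_5}.
Children of V_8: V_9, V_13, V_14, V_19.
For each child, the remaining parents (spouses of V_8):
  V_9 also has parents V_2, V_3, V_7.
  V_13 also has parents V_1, V_2, V_4, V_6.
  V_14's other parents are V_3, V_5, V_10.
  parents(V_19) \ {V_8} = {V_3, V_10, V_17}.
MB(V_8) = {V_1, V_2, V_3, V_4, V_5, V_6, V_7, V_9, V_10, V_13, V_14, V_17, V_19}.
V_12 is neither a parent, child, nor co-parent of V_8, so it does not belong.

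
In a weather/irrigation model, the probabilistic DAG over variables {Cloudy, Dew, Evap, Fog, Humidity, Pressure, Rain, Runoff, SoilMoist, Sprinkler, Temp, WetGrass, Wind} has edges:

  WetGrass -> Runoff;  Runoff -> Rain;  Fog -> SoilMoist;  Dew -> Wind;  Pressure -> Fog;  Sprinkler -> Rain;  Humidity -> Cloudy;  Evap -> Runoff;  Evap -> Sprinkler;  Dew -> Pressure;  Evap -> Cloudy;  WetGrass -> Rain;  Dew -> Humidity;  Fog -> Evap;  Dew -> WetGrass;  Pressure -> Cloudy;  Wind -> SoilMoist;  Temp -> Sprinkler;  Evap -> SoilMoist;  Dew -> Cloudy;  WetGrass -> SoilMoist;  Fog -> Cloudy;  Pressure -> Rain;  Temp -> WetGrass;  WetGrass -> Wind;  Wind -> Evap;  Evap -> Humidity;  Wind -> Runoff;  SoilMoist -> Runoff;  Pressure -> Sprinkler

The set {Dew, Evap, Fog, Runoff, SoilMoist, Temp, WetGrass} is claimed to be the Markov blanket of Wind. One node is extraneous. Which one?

By definition, MB(Wind) is built from Wind's parents, Wind's children, and the co-parents of Wind.
Wind has children Evap, Runoff, SoilMoist.
Pa(Wind) = {Dew, WetGrass}.
Co-parents of Wind (other parents of its children):
  Evap's other parent is Fog.
  SoilMoist also has parents Evap, Fog, WetGrass.
  Runoff also has parents Evap, SoilMoist, WetGrass.
MB(Wind) = {Dew, Evap, Fog, Runoff, SoilMoist, WetGrass}.
Temp is neither a parent, child, nor co-parent of Wind, so it does not belong.

Temp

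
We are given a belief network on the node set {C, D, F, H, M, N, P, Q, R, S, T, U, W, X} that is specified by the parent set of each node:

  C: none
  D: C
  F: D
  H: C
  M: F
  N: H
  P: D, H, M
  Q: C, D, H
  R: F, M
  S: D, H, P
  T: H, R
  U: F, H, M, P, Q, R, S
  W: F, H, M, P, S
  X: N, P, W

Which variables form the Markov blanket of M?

{D, F, H, P, Q, R, S, U, W}

A node's Markov blanket = Pa ∪ Ch ∪ (parents of Ch other than the node itself).
M's parents: F.
Ch(M) = {P, R, U, W}.
For each child, the remaining parents (spouses of M):
  P: D, H
  R: F
  U: F, H, P, Q, R, S
  W: F, H, P, S
MB(M) = {D, F, H, P, Q, R, S, U, W}.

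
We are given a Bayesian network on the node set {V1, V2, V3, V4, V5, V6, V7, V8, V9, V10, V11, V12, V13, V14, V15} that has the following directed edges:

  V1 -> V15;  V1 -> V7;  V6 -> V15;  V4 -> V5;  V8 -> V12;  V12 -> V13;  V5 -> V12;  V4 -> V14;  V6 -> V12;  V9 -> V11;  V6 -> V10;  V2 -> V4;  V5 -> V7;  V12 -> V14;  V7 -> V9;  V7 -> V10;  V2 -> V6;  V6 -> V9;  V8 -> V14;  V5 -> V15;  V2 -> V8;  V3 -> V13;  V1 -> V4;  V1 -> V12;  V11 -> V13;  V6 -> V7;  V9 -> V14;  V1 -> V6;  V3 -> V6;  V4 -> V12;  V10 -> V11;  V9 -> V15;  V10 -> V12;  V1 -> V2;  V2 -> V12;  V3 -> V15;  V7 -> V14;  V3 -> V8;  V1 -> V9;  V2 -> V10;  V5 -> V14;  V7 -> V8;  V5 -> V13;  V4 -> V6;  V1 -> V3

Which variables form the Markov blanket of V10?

V10 has parents V2, V6, V7.
V10 has children V11, V12.
Other parents of V10's children:
  parents(V11) \ {V10} = {V9}.
  V12 also has parents V1, V2, V4, V5, V6, V8.
So the Markov blanket of V10 is {V1, V2, V4, V5, V6, V7, V8, V9, V11, V12}.

{V1, V2, V4, V5, V6, V7, V8, V9, V11, V12}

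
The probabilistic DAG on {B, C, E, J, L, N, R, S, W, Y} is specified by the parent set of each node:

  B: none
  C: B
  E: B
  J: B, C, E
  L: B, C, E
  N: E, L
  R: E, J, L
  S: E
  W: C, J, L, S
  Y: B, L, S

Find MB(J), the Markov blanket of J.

J has parents B, C, E.
J has children R, W.
Parents of each child, excluding J:
  R: E, L
  W: C, L, S
So the Markov blanket of J is {B, C, E, L, R, S, W}.

{B, C, E, L, R, S, W}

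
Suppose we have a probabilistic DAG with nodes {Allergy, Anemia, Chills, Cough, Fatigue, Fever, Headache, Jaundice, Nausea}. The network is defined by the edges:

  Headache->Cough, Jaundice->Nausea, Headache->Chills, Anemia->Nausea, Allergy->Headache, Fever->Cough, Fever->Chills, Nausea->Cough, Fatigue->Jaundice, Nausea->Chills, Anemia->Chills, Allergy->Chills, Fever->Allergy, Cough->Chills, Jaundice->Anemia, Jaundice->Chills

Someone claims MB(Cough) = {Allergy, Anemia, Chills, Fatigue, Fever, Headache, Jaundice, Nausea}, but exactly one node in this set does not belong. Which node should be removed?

Fatigue

Cough's parents: Fever, Headache, Nausea.
Cough has child Chills.
Other parents of Cough's children:
  Chills's other parents are Allergy, Anemia, Fever, Headache, Jaundice, Nausea.
MB(Cough) = {Allergy, Anemia, Chills, Fever, Headache, Jaundice, Nausea}.
Fatigue is neither a parent, child, nor co-parent of Cough, so it does not belong.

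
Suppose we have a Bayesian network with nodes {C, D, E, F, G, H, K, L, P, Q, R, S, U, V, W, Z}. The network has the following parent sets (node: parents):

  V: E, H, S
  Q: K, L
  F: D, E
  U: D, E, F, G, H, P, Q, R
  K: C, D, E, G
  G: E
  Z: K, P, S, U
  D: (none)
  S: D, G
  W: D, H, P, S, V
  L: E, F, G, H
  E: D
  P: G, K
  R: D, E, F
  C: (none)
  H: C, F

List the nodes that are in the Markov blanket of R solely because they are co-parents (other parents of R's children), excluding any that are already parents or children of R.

Children of R: U.
  U also has parents D, E, F, G, H, P, Q.
Excluding nodes already adjacent to R (D, E, F, U), the co-parent-only contribution is {G, H, P, Q}.

{G, H, P, Q}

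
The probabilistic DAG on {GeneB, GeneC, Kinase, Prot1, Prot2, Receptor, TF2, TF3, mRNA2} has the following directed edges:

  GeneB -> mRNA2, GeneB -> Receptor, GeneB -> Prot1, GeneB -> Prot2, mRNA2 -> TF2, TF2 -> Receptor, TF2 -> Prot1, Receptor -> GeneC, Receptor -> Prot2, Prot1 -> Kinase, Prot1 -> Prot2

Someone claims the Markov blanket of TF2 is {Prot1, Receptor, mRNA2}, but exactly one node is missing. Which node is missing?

GeneB

TF2's children: Prot1, Receptor.
Parents of TF2: mRNA2.
Other parents of TF2's children:
  Receptor: GeneB
  Prot1: GeneB
MB(TF2) = {GeneB, Prot1, Receptor, mRNA2}.
Comparing with the claimed set, GeneB is missing.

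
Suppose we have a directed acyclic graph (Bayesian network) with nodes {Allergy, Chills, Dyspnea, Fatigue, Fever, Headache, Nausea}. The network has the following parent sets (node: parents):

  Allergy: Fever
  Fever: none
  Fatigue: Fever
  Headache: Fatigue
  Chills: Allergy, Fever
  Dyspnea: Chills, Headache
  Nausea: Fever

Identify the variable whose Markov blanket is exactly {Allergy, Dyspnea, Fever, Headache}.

Chills

The target node must have every member of {Allergy, Dyspnea, Fever, Headache} as a parent, child, or co-parent, and no others.
Parents of Chills: Allergy, Fever; children: Dyspnea; co-parents: Headache.
These exactly cover the given set, so the node is Chills.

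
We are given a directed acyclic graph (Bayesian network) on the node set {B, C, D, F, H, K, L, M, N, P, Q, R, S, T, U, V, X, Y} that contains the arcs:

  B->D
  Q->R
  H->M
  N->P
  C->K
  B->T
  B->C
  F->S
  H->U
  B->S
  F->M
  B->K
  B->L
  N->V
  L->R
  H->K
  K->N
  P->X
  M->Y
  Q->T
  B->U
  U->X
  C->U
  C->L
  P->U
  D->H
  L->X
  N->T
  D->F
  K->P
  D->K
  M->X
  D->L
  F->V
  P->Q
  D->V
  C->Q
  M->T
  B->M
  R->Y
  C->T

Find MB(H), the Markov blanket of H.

A node's Markov blanket = Pa ∪ Ch ∪ (parents of Ch other than the node itself).
Parents of H: D.
H's children: K, M, U.
Other parents of H's children:
  K's other parents are B, C, D.
  parents(M) \ {H} = {B, F}.
  U's other parents are B, C, P.
Taking the union gives {B, C, D, F, K, M, P, U}.

{B, C, D, F, K, M, P, U}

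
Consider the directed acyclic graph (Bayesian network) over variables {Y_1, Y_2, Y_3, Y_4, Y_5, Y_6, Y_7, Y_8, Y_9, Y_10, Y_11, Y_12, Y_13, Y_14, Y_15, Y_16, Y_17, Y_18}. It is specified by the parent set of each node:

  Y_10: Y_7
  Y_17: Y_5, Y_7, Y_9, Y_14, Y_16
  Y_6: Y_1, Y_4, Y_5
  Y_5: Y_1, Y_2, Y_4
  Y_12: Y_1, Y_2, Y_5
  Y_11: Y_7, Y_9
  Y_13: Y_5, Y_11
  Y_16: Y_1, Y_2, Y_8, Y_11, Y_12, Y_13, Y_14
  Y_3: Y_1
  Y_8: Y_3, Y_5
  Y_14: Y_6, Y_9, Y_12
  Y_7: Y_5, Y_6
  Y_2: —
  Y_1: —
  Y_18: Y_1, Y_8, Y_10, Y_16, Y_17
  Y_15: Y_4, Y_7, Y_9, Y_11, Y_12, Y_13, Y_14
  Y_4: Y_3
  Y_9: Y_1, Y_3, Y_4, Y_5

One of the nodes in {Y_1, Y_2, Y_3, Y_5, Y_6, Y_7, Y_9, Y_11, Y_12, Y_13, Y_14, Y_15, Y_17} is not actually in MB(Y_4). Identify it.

Y_17

Pa(Y_4) = {Y_3}.
Ch(Y_4) = {Y_5, Y_6, Y_9, Y_15}.
Parents of each child, excluding Y_4:
  parents(Y_5) \ {Y_4} = {Y_1, Y_2}.
  parents(Y_6) \ {Y_4} = {Y_1, Y_5}.
  parents(Y_9) \ {Y_4} = {Y_1, Y_3, Y_5}.
  Y_15 also has parents Y_7, Y_9, Y_11, Y_12, Y_13, Y_14.
MB(Y_4) = {Y_1, Y_2, Y_3, Y_5, Y_6, Y_7, Y_9, Y_11, Y_12, Y_13, Y_14, Y_15}.
Y_17 is neither a parent, child, nor co-parent of Y_4, so it does not belong.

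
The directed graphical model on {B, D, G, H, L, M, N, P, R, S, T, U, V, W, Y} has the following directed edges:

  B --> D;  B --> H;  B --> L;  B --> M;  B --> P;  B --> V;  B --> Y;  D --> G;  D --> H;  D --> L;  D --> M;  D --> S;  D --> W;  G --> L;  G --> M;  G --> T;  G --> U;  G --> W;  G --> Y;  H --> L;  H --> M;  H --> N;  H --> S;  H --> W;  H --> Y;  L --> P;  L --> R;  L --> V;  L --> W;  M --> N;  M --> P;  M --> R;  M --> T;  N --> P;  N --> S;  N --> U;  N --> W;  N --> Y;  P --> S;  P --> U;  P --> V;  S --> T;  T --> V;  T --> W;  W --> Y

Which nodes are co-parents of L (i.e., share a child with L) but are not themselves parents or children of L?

{M, N, T}

Children of L: P, R, V, W.
  P's other parents are B, M, N.
  parents(R) \ {L} = {M}.
  V's other parents are B, P, T.
  W also has parents D, G, H, N, T.
Excluding nodes already adjacent to L (B, D, G, H, P, R, V, W), the co-parent-only contribution is {M, N, T}.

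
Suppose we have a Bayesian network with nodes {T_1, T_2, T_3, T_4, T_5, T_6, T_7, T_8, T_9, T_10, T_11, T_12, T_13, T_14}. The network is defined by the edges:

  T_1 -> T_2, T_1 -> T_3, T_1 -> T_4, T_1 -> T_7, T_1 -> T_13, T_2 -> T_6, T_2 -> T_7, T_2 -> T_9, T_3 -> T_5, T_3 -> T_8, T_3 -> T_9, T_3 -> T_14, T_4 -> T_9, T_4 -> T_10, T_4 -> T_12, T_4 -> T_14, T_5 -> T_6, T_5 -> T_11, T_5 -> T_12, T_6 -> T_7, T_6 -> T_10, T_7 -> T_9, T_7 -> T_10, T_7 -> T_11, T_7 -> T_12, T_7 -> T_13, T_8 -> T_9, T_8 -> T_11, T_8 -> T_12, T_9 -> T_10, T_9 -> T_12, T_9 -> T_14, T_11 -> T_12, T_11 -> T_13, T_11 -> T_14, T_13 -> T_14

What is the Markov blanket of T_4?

T_4's parents: T_1.
T_4 has children T_9, T_10, T_12, T_14.
For each child, the remaining parents (spouses of T_4):
  T_9: T_2, T_3, T_7, T_8
  T_10: T_6, T_7, T_9
  T_12: T_5, T_7, T_8, T_9, T_11
  T_14: T_3, T_9, T_11, T_13
MB(T_4) = {T_1, T_2, T_3, T_5, T_6, T_7, T_8, T_9, T_10, T_11, T_12, T_13, T_14}.

{T_1, T_2, T_3, T_5, T_6, T_7, T_8, T_9, T_10, T_11, T_12, T_13, T_14}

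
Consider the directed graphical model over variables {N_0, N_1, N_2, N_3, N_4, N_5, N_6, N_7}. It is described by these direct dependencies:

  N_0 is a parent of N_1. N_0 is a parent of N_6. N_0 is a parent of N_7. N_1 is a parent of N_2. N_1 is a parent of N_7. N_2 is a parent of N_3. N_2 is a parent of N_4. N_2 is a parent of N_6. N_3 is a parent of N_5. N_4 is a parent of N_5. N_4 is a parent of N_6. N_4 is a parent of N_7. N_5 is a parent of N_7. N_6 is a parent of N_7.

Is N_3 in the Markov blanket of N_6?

No

Recall MB(v) = parents ∪ children ∪ spouses, where spouses are the other parents of v's children.
N_6's parents: N_0, N_2, N_4.
Ch(N_6) = {N_7}.
Parents of each child, excluding N_6:
  N_7: N_0, N_1, N_4, N_5
MB(N_6) = {N_0, N_1, N_2, N_4, N_5, N_7}; N_3 is not in this set.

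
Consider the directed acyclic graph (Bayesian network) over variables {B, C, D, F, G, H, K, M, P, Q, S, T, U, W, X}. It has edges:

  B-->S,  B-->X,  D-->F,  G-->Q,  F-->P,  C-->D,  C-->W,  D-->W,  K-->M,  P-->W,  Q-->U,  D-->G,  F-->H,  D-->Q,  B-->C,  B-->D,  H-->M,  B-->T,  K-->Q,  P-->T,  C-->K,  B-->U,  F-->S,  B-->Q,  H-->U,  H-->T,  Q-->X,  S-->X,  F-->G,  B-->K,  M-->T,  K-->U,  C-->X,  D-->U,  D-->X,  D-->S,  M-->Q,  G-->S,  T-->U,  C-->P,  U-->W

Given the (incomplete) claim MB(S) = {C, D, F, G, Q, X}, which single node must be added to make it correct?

Recall MB(v) = parents ∪ children ∪ spouses, where spouses are the other parents of v's children.
S's parents: B, D, F, G.
S has child X.
Parents of each child, excluding S:
  X also has parents B, C, D, Q.
MB(S) = {B, C, D, F, G, Q, X}.
Comparing with the claimed set, B is missing.

B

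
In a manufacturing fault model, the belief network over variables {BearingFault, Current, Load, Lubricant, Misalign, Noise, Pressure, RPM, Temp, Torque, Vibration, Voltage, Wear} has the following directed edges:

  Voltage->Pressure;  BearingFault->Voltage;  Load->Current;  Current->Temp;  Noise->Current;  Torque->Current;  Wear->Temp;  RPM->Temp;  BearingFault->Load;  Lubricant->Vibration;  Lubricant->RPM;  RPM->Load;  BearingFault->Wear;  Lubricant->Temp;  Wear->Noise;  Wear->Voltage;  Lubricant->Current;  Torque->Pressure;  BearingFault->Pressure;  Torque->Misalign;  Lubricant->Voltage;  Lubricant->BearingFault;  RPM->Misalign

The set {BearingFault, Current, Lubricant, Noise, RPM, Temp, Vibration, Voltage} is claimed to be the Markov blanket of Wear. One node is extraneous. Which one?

Pa(Wear) = {BearingFault}.
Wear has children Noise, Temp, Voltage.
For each child, the remaining parents (spouses of Wear):
  Noise: —
  Voltage: BearingFault, Lubricant
  Temp: Current, Lubricant, RPM
MB(Wear) = {BearingFault, Current, Lubricant, Noise, RPM, Temp, Voltage}.
Vibration is neither a parent, child, nor co-parent of Wear, so it does not belong.

Vibration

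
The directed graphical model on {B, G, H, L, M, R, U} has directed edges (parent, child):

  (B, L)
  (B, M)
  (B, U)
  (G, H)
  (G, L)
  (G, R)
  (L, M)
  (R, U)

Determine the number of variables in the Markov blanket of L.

3

A node's Markov blanket = Pa ∪ Ch ∪ (parents of Ch other than the node itself).
L's parents: B, G.
Ch(L) = {M}.
Other parents of L's children:
  M: B
MB(L) = {B, G, M}, which has 3 nodes.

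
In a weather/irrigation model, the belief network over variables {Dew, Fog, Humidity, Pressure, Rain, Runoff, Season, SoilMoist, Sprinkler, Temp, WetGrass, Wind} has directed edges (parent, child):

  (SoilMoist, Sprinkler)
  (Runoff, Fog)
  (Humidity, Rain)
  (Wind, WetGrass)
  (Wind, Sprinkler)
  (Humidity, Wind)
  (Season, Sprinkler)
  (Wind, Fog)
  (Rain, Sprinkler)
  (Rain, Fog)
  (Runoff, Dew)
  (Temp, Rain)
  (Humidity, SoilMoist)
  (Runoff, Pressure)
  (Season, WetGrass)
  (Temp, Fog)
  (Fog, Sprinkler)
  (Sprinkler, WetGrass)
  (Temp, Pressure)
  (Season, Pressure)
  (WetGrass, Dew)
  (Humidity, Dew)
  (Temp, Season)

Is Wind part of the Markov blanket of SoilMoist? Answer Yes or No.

Yes

Wind is a co-parent of SoilMoist: both are parents of Sprinkler.
So Wind ∈ MB(SoilMoist).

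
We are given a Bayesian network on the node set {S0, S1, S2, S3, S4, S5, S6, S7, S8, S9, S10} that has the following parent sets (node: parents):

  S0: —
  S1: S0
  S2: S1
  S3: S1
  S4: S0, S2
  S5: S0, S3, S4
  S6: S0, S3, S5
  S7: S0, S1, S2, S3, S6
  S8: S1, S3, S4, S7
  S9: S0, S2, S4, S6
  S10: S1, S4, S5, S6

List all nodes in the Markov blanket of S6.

S6's parents: S0, S3, S5.
S6's children: S7, S9, S10.
Other parents of S6's children:
  S7 also has parents S0, S1, S2, S3.
  S9 also has parents S0, S2, S4.
  parents(S10) \ {S6} = {S1, S4, S5}.
MB(S6) = {S0, S1, S2, S3, S4, S5, S7, S9, S10}.

{S0, S1, S2, S3, S4, S5, S7, S9, S10}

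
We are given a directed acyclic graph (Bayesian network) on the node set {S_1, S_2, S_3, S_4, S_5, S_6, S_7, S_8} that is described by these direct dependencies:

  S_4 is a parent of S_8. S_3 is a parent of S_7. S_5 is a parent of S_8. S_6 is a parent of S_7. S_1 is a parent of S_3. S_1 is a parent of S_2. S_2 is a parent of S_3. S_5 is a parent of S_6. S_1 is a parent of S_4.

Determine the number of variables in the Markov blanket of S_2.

2

Ch(S_2) = {S_3}.
Pa(S_2) = {S_1}.
Parents of each child, excluding S_2:
  S_3: S_1
MB(S_2) = {S_1, S_3}, which has 2 nodes.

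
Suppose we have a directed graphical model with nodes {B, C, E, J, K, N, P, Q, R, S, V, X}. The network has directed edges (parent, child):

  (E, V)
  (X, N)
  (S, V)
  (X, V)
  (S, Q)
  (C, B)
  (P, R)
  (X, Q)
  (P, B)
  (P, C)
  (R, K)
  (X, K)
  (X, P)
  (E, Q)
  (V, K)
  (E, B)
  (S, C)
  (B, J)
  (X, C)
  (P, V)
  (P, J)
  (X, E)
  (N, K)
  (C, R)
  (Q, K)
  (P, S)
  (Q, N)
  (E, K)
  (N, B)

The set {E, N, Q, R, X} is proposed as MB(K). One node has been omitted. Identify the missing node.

V

Pa(K) = {E, N, Q, R, V, X}.
Children of K: none.
K has no children, so there are no co-parents.
MB(K) = {E, N, Q, R, V, X}.
Comparing with the claimed set, V is missing.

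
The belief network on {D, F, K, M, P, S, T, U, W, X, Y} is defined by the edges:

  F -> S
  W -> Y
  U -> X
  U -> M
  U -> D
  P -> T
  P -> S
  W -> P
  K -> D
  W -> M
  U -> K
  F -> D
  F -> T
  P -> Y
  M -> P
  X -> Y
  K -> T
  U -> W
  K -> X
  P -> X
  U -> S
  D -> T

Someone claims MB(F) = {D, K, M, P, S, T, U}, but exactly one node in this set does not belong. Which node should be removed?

M

By definition, MB(F) is built from F's parents, F's children, and the co-parents of F.
Ch(F) = {D, S, T}.
F has no parents.
Parents of each child, excluding F:
  D also has parents K, U.
  T's other parents are D, K, P.
  S also has parents P, U.
MB(F) = {D, K, P, S, T, U}.
M is neither a parent, child, nor co-parent of F, so it does not belong.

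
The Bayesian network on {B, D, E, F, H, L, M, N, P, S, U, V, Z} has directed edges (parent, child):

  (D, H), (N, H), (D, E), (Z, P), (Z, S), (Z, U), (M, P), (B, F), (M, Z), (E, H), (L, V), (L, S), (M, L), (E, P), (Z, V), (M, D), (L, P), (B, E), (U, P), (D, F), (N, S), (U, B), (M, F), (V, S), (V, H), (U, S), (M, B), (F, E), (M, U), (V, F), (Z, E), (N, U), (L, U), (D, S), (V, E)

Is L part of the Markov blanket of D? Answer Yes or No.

Yes

L is a co-parent of D: both are parents of S.
So L ∈ MB(D).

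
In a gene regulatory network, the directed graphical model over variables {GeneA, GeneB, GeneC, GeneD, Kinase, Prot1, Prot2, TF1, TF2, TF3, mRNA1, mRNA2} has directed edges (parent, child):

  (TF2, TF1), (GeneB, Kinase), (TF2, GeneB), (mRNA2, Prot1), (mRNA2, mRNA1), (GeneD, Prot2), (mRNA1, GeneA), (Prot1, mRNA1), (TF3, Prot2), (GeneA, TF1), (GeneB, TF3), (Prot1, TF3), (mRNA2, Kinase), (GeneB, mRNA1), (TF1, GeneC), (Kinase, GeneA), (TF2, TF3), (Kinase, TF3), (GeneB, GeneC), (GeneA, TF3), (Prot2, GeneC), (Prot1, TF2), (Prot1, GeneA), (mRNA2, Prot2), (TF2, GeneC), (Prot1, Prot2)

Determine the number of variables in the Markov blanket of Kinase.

By definition, MB(Kinase) is built from Kinase's parents, Kinase's children, and the co-parents of Kinase.
Parents of Kinase: GeneB, mRNA2.
Kinase has children GeneA, TF3.
Co-parents of Kinase (other parents of its children):
  parents(GeneA) \ {Kinase} = {Prot1, mRNA1}.
  TF3's other parents are GeneA, GeneB, Prot1, TF2.
MB(Kinase) = {GeneA, GeneB, Prot1, TF2, TF3, mRNA1, mRNA2}, which has 7 nodes.

7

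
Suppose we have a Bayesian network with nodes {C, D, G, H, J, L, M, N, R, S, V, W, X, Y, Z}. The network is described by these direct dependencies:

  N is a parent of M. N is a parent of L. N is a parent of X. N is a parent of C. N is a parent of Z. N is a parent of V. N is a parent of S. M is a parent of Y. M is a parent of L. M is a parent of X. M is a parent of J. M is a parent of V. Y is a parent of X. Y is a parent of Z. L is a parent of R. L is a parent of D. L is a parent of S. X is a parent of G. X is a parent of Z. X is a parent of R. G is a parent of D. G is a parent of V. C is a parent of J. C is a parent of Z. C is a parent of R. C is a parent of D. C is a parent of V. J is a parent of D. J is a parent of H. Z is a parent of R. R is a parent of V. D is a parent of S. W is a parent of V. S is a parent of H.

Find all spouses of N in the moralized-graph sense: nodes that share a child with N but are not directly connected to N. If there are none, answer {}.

{D, G, R, W, Y}

Children of N: C, L, M, S, V, X, Z.
  M has no other parent.
  L also has parent M.
  parents(X) \ {N} = {M, Y}.
  C has no other parent.
  Z also has parents C, X, Y.
  parents(V) \ {N} = {C, G, M, R, W}.
  parents(S) \ {N} = {D, L}.
Excluding nodes already adjacent to N (C, L, M, S, V, X, Z), the co-parent-only contribution is {D, G, R, W, Y}.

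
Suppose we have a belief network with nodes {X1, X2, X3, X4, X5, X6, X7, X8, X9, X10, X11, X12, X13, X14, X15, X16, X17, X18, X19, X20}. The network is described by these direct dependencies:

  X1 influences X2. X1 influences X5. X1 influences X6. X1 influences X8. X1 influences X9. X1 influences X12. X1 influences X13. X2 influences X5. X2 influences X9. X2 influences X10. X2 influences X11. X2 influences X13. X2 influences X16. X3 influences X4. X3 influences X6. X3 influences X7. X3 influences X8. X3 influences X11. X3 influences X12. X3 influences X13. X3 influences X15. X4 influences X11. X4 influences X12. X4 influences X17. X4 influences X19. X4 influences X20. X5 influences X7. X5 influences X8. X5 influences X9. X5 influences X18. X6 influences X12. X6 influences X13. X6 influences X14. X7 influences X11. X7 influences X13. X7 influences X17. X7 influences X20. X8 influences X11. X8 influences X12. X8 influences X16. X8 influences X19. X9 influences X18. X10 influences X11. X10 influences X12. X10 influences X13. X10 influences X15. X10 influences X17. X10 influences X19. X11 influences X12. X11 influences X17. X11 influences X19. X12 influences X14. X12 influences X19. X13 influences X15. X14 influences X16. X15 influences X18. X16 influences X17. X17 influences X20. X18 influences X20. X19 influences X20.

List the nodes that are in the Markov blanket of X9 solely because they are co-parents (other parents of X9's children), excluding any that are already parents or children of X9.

{X15}

Children of X9: X18.
  X18 also has parents X5, X15.
Excluding nodes already adjacent to X9 (X1, X2, X5, X18), the co-parent-only contribution is {X15}.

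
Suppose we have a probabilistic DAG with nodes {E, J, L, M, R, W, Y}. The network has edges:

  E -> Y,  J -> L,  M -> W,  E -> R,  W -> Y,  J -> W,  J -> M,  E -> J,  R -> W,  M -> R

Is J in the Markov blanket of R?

Yes

J is a co-parent of R: both are parents of W.
So J ∈ MB(R).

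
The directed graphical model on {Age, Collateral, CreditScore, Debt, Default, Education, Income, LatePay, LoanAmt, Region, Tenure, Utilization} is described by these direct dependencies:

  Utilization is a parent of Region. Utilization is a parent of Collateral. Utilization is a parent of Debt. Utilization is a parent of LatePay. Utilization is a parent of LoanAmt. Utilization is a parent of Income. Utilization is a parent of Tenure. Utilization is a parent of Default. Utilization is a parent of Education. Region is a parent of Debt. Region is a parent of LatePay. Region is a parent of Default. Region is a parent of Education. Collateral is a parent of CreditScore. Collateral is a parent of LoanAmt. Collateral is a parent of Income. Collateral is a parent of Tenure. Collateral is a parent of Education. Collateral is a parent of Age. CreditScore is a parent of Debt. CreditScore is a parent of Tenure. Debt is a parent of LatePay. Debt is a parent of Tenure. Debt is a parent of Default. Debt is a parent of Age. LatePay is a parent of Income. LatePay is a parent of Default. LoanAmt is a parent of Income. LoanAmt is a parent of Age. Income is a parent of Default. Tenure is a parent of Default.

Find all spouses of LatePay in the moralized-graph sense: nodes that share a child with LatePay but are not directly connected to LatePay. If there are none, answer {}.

{Collateral, LoanAmt, Tenure}

Children of LatePay: Default, Income.
  parents(Income) \ {LatePay} = {Collateral, LoanAmt, Utilization}.
  Default's other parents are Debt, Income, Region, Tenure, Utilization.
Excluding nodes already adjacent to LatePay (Debt, Default, Income, Region, Utilization), the co-parent-only contribution is {Collateral, LoanAmt, Tenure}.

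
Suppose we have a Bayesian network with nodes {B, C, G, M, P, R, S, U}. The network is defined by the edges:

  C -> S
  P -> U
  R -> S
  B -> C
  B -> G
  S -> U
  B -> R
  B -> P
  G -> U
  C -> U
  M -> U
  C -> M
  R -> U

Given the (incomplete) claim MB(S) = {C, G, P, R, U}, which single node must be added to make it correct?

M

By definition, MB(S) is built from S's parents, S's children, and the co-parents of S.
Parents of S: C, R.
Children of S: U.
For each child, the remaining parents (spouses of S):
  U's other parents are C, G, M, P, R.
MB(S) = {C, G, M, P, R, U}.
Comparing with the claimed set, M is missing.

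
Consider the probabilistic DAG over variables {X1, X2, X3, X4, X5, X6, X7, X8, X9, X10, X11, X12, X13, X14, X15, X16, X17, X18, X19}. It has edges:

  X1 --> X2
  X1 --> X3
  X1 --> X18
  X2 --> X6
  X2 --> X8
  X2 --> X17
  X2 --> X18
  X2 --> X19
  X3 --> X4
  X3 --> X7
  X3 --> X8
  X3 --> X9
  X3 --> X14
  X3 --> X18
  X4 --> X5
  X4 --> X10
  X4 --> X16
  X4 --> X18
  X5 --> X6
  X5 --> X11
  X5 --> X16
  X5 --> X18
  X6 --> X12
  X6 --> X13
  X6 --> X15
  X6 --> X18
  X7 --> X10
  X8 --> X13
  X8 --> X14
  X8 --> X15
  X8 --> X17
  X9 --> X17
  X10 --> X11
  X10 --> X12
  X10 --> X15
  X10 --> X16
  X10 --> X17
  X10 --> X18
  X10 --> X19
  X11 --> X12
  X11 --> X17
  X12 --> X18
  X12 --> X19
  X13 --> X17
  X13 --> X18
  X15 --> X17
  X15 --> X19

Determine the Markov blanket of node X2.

{X1, X3, X4, X5, X6, X8, X9, X10, X11, X12, X13, X15, X17, X18, X19}

By definition, MB(X2) is built from X2's parents, X2's children, and the co-parents of X2.
X2 has parent X1.
Children of X2: X6, X8, X17, X18, X19.
For each child, the remaining parents (spouses of X2):
  X6: X5
  X8: X3
  X17: X8, X9, X10, X11, X13, X15
  X18: X1, X3, X4, X5, X6, X10, X12, X13
  X19: X10, X12, X15
Taking the union gives {X1, X3, X4, X5, X6, X8, X9, X10, X11, X12, X13, X15, X17, X18, X19}.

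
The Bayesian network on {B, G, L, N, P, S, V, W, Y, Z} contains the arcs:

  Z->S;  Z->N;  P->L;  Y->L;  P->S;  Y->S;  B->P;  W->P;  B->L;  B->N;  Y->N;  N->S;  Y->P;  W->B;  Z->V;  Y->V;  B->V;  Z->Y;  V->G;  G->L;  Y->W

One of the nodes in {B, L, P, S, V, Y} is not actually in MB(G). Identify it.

S

A node's Markov blanket = Pa ∪ Ch ∪ (parents of Ch other than the node itself).
Parents of G: V.
Ch(G) = {L}.
For each child, the remaining parents (spouses of G):
  L's other parents are B, P, Y.
MB(G) = {B, L, P, V, Y}.
S is neither a parent, child, nor co-parent of G, so it does not belong.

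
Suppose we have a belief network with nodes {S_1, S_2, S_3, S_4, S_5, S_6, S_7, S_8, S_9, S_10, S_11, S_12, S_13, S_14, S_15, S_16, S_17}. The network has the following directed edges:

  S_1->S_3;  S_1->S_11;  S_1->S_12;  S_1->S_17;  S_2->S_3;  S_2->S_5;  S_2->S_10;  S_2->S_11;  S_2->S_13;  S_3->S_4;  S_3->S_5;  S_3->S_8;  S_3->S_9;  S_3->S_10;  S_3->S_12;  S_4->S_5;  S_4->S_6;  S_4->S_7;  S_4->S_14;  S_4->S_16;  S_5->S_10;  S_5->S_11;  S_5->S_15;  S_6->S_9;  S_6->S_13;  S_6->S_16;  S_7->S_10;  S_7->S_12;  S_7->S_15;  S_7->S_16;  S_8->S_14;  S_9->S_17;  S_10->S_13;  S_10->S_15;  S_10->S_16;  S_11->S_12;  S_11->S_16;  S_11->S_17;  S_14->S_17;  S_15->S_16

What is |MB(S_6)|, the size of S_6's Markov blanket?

10

A node's Markov blanket = Pa ∪ Ch ∪ (parents of Ch other than the node itself).
S_6 has parent S_4.
S_6 has children S_9, S_13, S_16.
Co-parents of S_6 (other parents of its children):
  S_9: S_3
  S_13: S_2, S_10
  S_16: S_4, S_7, S_10, S_11, S_15
MB(S_6) = {S_2, S_3, S_4, S_7, S_9, S_10, S_11, S_13, S_15, S_16}, which has 10 nodes.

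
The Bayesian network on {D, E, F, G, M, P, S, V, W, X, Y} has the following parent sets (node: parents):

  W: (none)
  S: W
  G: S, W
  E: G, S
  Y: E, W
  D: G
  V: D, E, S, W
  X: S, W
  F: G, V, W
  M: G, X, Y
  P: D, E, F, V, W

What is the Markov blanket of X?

{G, M, S, W, Y}

By definition, MB(X) is built from X's parents, X's children, and the co-parents of X.
X's parents: S, W.
Ch(X) = {M}.
Other parents of X's children:
  M: G, Y
Taking the union gives {G, M, S, W, Y}.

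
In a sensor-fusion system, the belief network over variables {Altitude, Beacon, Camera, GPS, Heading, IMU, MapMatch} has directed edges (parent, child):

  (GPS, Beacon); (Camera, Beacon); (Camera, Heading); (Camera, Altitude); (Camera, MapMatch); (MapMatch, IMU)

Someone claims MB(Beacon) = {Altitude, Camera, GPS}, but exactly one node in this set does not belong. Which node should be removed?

Ch(Beacon) = {}.
Beacon's parents: Camera, GPS.
With no children, Beacon has no spouses; the co-parent set is empty.
MB(Beacon) = {Camera, GPS}.
Altitude is neither a parent, child, nor co-parent of Beacon, so it does not belong.

Altitude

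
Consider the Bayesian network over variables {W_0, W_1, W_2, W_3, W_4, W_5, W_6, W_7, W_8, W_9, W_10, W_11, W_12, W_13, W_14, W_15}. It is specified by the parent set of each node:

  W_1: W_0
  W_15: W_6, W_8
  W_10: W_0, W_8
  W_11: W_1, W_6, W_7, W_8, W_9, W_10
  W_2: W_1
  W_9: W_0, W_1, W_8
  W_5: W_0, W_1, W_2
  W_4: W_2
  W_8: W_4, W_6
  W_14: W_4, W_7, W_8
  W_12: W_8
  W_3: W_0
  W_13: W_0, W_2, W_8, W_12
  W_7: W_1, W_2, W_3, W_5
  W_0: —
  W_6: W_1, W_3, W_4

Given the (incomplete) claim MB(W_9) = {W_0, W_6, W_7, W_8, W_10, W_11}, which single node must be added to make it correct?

W_1

A node's Markov blanket = Pa ∪ Ch ∪ (parents of Ch other than the node itself).
W_9 has child W_11.
Parents of W_9: W_0, W_1, W_8.
Parents of each child, excluding W_9:
  W_11: W_1, W_6, W_7, W_8, W_10
MB(W_9) = {W_0, W_1, W_6, W_7, W_8, W_10, W_11}.
Comparing with the claimed set, W_1 is missing.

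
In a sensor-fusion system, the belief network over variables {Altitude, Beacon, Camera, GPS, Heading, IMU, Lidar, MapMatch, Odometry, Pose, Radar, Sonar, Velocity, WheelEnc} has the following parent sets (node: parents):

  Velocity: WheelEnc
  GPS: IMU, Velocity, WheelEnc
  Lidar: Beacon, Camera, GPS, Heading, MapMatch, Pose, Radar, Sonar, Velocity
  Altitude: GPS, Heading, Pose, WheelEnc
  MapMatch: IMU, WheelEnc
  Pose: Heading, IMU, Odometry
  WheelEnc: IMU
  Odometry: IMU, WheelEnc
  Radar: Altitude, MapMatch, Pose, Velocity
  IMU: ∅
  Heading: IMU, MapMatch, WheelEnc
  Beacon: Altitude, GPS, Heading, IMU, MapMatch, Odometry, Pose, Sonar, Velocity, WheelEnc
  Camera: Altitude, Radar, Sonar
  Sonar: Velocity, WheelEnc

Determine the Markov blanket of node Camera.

The Markov blanket of a node is its parents, its children, and the other parents of its children.
Parents of Camera: Altitude, Radar, Sonar.
Ch(Camera) = {Lidar}.
For each child, the remaining parents (spouses of Camera):
  Lidar: Beacon, GPS, Heading, MapMatch, Pose, Radar, Sonar, Velocity
MB(Camera) = {Altitude, Beacon, GPS, Heading, Lidar, MapMatch, Pose, Radar, Sonar, Velocity}.

{Altitude, Beacon, GPS, Heading, Lidar, MapMatch, Pose, Radar, Sonar, Velocity}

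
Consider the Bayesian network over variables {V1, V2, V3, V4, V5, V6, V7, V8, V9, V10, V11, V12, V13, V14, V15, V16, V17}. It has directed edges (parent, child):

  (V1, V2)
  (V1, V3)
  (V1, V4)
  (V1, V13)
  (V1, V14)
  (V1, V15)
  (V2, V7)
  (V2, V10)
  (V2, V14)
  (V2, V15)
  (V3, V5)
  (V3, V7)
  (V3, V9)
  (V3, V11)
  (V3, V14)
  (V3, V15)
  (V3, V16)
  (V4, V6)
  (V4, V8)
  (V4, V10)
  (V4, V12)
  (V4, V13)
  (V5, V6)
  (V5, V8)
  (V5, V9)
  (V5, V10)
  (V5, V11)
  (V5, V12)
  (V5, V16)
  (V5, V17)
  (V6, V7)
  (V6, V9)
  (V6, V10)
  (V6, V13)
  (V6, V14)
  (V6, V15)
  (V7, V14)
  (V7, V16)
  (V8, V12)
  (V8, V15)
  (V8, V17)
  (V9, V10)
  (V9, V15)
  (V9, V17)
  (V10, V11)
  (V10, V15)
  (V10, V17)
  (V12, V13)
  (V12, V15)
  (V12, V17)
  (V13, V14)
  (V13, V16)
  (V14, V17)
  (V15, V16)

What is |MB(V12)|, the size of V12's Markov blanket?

Parents of V12: V4, V5, V8.
Children of V12: V13, V15, V17.
Co-parents of V12 (other parents of its children):
  V13 also has parents V1, V4, V6.
  V15 also has parents V1, V2, V3, V6, V8, V9, V10.
  V17's other parents are V5, V8, V9, V10, V14.
MB(V12) = {V1, V2, V3, V4, V5, V6, V8, V9, V10, V13, V14, V15, V17}, which has 13 nodes.

13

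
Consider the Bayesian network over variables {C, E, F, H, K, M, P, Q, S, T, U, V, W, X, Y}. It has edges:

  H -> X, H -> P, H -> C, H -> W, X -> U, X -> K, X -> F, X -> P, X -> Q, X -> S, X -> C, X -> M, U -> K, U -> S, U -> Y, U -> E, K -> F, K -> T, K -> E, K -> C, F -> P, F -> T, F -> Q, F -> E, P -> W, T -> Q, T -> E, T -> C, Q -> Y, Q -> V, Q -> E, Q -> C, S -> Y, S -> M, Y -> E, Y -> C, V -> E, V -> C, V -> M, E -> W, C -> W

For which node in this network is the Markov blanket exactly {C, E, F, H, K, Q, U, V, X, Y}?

The target node must have every member of {C, E, F, H, K, Q, U, V, X, Y} as a parent, child, or co-parent, and no others.
Parents of T: F, K; children: C, E, Q; co-parents: F, H, K, Q, U, V, X, Y.
These exactly cover the given set, so the node is T.

T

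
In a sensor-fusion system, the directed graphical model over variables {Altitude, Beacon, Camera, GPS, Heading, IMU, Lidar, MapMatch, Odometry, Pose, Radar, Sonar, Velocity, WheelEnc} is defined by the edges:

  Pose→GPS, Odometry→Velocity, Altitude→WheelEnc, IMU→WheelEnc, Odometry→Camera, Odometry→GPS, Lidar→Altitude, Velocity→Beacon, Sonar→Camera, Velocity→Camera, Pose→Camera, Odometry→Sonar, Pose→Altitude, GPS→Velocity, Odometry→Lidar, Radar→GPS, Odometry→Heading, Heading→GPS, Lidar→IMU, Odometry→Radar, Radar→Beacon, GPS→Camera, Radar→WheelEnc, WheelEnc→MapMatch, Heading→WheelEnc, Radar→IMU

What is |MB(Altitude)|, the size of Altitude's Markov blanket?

6

By definition, MB(Altitude) is built from Altitude's parents, Altitude's children, and the co-parents of Altitude.
Parents of Altitude: Lidar, Pose.
Altitude's children: WheelEnc.
Parents of each child, excluding Altitude:
  WheelEnc's other parents are Heading, IMU, Radar.
MB(Altitude) = {Heading, IMU, Lidar, Pose, Radar, WheelEnc}, which has 6 nodes.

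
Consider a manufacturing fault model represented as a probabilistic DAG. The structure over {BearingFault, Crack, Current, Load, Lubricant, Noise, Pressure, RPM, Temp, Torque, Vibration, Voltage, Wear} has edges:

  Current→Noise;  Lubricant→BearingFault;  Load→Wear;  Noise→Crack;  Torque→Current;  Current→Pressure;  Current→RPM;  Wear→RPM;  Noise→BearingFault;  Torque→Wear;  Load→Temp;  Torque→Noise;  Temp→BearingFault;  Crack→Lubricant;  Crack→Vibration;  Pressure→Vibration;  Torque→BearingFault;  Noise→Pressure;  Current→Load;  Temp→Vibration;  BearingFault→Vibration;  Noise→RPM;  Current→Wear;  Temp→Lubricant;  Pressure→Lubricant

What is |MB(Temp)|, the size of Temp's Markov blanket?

8

Recall MB(v) = parents ∪ children ∪ spouses, where spouses are the other parents of v's children.
Temp has parent Load.
Children of Temp: BearingFault, Lubricant, Vibration.
For each child, the remaining parents (spouses of Temp):
  Lubricant: Crack, Pressure
  BearingFault: Lubricant, Noise, Torque
  Vibration: BearingFault, Crack, Pressure
MB(Temp) = {BearingFault, Crack, Load, Lubricant, Noise, Pressure, Torque, Vibration}, which has 8 nodes.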